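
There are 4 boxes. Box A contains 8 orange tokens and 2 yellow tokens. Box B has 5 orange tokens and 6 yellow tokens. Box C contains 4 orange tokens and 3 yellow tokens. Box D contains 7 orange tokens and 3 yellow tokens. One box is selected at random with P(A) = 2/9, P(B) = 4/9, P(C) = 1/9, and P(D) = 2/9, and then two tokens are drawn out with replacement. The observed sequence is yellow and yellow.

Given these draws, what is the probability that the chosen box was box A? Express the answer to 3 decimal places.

The likelihood of the observed sequence under each hypothesis: P(data | box A) = (2/10)(2/10) = 0.04; P(data | box B) = (6/11)(6/11) = 0.29752; P(data | box C) = (3/7)(3/7) = 0.18367; P(data | box D) = (3/10)(3/10) = 0.09.
Weighting by the prior gives 2/9 · 0.04 = 0.0088889, 4/9 · 0.29752 = 0.13223, 1/9 · 0.18367 = 0.020408, 2/9 · 0.09 = 0.02; summing to 0.18153.
Therefore the posterior P(box A | data) = (0.0088889) / (0.18153) = 0.048967.

0.049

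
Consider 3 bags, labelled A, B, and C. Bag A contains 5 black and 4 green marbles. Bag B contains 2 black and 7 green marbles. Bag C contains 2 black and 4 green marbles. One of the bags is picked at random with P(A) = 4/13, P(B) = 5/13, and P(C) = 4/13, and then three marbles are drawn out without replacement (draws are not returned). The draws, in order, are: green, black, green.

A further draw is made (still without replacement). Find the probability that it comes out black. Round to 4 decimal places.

The likelihood of the observed sequence under each hypothesis: P(data | bag A) = (4/9)(5/8)(3/7) = 0.11905; P(data | bag B) = (7/9)(2/8)(6/7) = 0.16667; P(data | bag C) = (4/6)(2/5)(3/4) = 0.2.
Weighting by the prior gives 4/13 · 0.11905 = 0.03663, 5/13 · 0.16667 = 0.064103, 4/13 · 0.2 = 0.061538; these sum to 0.16227.
The posterior is then P(bag A | data) = 0.22573, P(bag B | data) = 0.39503, P(bag C | data) = 0.37923.
Averaging over the posterior, P(black next | data) = (2/3)(0.22573) + (1/6)(0.39503) + (1/3)(0.37923) = 0.34274.

0.3427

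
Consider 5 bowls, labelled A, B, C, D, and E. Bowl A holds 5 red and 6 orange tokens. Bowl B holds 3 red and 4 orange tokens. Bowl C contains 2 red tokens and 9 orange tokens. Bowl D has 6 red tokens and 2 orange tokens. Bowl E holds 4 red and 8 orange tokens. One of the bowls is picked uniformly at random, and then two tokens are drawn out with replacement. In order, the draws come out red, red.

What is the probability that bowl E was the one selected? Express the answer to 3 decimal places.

0.101

For each hypothesis, P(data | H) works out to: P(data | bowl A) = (5/11)(5/11) = 0.20661; P(data | bowl B) = (3/7)(3/7) = 0.18367; P(data | bowl C) = (2/11)(2/11) = 0.033058; P(data | bowl D) = (6/8)(6/8) = 0.5625; P(data | bowl E) = (4/12)(4/12) = 0.11111.
Weighting by the prior gives 1/5 · 0.20661 = 0.041322, 1/5 · 0.18367 = 0.036735, 1/5 · 0.033058 = 0.0066116, 1/5 · 0.5625 = 0.1125, 1/5 · 0.11111 = 0.022222; with total 0.21939.
Therefore the posterior P(bowl E | data) = (0.022222) / (0.21939) = 0.10129.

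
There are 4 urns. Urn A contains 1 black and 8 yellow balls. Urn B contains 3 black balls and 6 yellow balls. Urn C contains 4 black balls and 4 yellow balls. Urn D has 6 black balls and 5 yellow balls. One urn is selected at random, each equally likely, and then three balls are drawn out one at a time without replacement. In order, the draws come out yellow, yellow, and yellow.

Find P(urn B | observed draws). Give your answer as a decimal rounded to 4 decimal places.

The likelihood of the observed sequence under each hypothesis: P(data | urn A) = (8/9)(7/8)(6/7) = 0.66667; P(data | urn B) = (6/9)(5/8)(4/7) = 0.2381; P(data | urn C) = (4/8)(3/7)(2/6) = 0.071429; P(data | urn D) = (5/11)(4/10)(3/9) = 0.060606.
Weighting by the prior gives 1/4 · 0.66667 = 0.16667, 1/4 · 0.2381 = 0.059524, 1/4 · 0.071429 = 0.017857, 1/4 · 0.060606 = 0.015152; these sum to 0.2592.
Hence P(urn B | data) = (0.059524) / (0.2592) = 0.22965.

0.2296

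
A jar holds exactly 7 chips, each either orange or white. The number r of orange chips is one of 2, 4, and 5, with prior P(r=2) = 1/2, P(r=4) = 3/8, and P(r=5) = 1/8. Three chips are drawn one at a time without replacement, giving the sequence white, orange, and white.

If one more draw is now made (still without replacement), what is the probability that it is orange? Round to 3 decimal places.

0.430

Under each hypothesis, the probability of the observed sequence is: P(data | r = 2) = (5/7)(2/6)(4/5) = 4/21; P(data | r = 4) = (3/7)(4/6)(2/5) = 4/35; P(data | r = 5) = (2/7)(5/6)(1/5) = 1/21.
Multiplying each by its prior: 1/2 · 4/21 = 2/21, 3/8 · 4/35 = 3/70, 1/8 · 1/21 = 1/168; summing to 121/840.
The posterior is then P(r = 2 | data) = 80/121, P(r = 4 | data) = 36/121, P(r = 5 | data) = 5/121.
The predictive probability is P(orange next | data) = (1/4)(80/121) + (3/4)(36/121) + (1)(5/121) = 52/121.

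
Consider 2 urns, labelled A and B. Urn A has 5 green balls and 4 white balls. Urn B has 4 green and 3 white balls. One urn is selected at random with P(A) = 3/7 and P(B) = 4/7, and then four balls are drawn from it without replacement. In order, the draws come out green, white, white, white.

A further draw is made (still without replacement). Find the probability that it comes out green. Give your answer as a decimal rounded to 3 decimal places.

0.898

Under each hypothesis, the probability of the observed sequence is: P(data | urn A) = (5/9)(4/8)(3/7)(2/6) = 5/126; P(data | urn B) = (4/7)(3/6)(2/5)(1/4) = 1/35.
Multiplying each by its prior: 3/7 · 5/126 = 5/294, 4/7 · 1/35 = 4/245; these sum to 1/30.
The posterior is then P(urn A | data) = 25/49, P(urn B | data) = 24/49.
Averaging over the posterior, P(green next | data) = (4/5)(25/49) + (1)(24/49) = 44/49.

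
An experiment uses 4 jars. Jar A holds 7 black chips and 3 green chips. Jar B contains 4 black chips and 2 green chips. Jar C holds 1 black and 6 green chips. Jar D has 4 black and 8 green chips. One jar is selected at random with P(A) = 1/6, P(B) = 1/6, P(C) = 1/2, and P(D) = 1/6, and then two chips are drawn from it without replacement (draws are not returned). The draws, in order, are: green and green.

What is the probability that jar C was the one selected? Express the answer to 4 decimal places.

Under each hypothesis, the probability of the observed sequence is: P(data | jar A) = (3/10)(2/9) = 0.066667; P(data | jar B) = (2/6)(1/5) = 0.066667; P(data | jar C) = (6/7)(5/6) = 0.71429; P(data | jar D) = (8/12)(7/11) = 0.42424.
The prior-weighted likelihoods are 1/6 · 0.066667 = 0.011111, 1/6 · 0.066667 = 0.011111, 1/2 · 0.71429 = 0.35714, 1/6 · 0.42424 = 0.070707; summing to 0.45007.
Hence P(jar C | data) = (0.35714) / (0.45007) = 0.79352.

0.7935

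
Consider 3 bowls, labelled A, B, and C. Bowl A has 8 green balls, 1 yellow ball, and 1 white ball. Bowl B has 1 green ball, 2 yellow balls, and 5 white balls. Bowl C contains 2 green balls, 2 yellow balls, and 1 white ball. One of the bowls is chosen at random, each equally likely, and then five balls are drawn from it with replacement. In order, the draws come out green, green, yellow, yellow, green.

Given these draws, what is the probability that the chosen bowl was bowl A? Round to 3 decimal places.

Under each hypothesis, the probability of the observed sequence is: P(data | bowl A) = (8/10)(8/10)(1/10)(1/10)(8/10) = 0.00512; P(data | bowl B) = (1/8)(1/8)(2/8)(2/8)(1/8) = 0.00012207; P(data | bowl C) = (2/5)(2/5)(2/5)(2/5)(2/5) = 0.01024.
Weighting by the prior gives 1/3 · 0.00512 = 0.0017067, 1/3 · 0.00012207 = 4.069e-05, 1/3 · 0.01024 = 0.0034133; summing to 0.0051607.
So P(bowl A | data) = (0.0017067) / (0.0051607) = 0.33071.

0.331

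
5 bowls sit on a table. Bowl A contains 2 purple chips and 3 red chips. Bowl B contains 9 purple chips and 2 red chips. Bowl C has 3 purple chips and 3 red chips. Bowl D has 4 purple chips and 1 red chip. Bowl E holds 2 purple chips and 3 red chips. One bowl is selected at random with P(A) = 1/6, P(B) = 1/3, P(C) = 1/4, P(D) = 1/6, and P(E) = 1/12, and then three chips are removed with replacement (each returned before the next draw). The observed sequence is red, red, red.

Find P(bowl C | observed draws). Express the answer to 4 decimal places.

Under each hypothesis, the probability of the observed sequence is: P(data | bowl A) = (3/5)(3/5)(3/5) = 0.216; P(data | bowl B) = (2/11)(2/11)(2/11) = 0.0060105; P(data | bowl C) = (3/6)(3/6)(3/6) = 0.125; P(data | bowl D) = (1/5)(1/5)(1/5) = 0.008; P(data | bowl E) = (3/5)(3/5)(3/5) = 0.216.
Multiplying each by its prior: 1/6 · 0.216 = 0.036, 1/3 · 0.0060105 = 0.0020035, 1/4 · 0.125 = 0.03125, 1/6 · 0.008 = 0.0013333, 1/12 · 0.216 = 0.018; summing to 0.088587.
So P(bowl C | data) = (0.03125) / (0.088587) = 0.35276.

0.3528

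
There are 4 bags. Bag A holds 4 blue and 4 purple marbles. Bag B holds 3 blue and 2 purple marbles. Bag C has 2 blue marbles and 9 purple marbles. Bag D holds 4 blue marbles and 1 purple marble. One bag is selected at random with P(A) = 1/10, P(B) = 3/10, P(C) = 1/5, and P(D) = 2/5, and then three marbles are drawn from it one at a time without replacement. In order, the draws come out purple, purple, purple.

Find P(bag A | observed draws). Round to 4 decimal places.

Compute the likelihood of the observed sequence for each case: P(data | bag A) = (4/8)(3/7)(2/6) = 0.071429; P(data | bag B) = (2/5)(1/4)(0/3) = 0; P(data | bag C) = (9/11)(8/10)(7/9) = 0.50909; P(data | bag D) = (1/5)(0/4) = 0.
Multiplying each by its prior: 1/10 · 0.071429 = 0.0071429, 3/10 · 0 = 0, 1/5 · 0.50909 = 0.10182, 2/5 · 0 = 0; summing to 0.10896.
So P(bag A | data) = (0.0071429) / (0.10896) = 0.065554.

0.0656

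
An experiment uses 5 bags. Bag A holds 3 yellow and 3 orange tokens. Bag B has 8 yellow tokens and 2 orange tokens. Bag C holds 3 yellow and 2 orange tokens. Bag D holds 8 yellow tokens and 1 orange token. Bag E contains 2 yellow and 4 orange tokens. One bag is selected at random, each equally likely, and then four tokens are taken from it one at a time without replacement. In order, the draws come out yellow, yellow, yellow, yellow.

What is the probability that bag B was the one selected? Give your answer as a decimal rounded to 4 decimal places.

0.3750

The likelihood of the observed sequence under each hypothesis: P(data | bag A) = (3/6)(2/5)(1/4)(0/3) = 0; P(data | bag B) = (8/10)(7/9)(6/8)(5/7) = 1/3; P(data | bag C) = (3/5)(2/4)(1/3)(0/2) = 0; P(data | bag D) = (8/9)(7/8)(6/7)(5/6) = 5/9; P(data | bag E) = (2/6)(1/5)(0/4) = 0.
Multiplying each by its prior: 1/5 · 0 = 0, 1/5 · 1/3 = 1/15, 1/5 · 0 = 0, 1/5 · 5/9 = 1/9, 1/5 · 0 = 0; with total 8/45.
By Bayes' rule, P(bag B | data) = (1/15) / (8/45) = 3/8.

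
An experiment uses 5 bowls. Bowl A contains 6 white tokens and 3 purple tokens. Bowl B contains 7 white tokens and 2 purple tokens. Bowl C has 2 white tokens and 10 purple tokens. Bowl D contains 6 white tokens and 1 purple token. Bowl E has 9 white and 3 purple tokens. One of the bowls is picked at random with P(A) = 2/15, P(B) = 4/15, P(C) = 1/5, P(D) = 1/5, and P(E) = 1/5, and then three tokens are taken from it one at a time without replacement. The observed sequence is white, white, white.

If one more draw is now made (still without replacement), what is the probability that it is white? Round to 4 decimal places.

Compute the likelihood of the observed sequence for each case: P(data | bowl A) = (6/9)(5/8)(4/7) = 0.2381; P(data | bowl B) = (7/9)(6/8)(5/7) = 0.41667; P(data | bowl C) = (2/12)(1/11)(0/10) = 0; P(data | bowl D) = (6/7)(5/6)(4/5) = 0.57143; P(data | bowl E) = (9/12)(8/11)(7/10) = 0.38182.
Weighting by the prior gives 2/15 · 0.2381 = 0.031746, 4/15 · 0.41667 = 0.11111, 1/5 · 0 = 0, 1/5 · 0.57143 = 0.11429, 1/5 · 0.38182 = 0.076364; these sum to 0.33351.
Dividing through by the total gives posterior P(bowl A | data) = 0.095189, P(bowl B | data) = 0.33316, P(bowl C | data) = 0, P(bowl D | data) = 0.34268, P(bowl E | data) = 0.22897.
The predictive probability is P(white next | data) = (1/2)(0.095189) + (2/3)(0.33316) + (3/4)(0.34268) + (2/3)(0.22897) = 0.67936.

0.6794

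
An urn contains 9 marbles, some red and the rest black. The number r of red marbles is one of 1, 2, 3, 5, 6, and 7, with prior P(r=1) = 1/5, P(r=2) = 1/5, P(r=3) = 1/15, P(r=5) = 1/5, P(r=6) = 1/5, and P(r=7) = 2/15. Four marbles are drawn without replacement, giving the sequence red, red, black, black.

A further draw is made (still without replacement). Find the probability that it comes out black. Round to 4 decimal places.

0.4258

The likelihood of the observed sequence under each hypothesis: P(data | r = 1) = (1/9)(0/8) = 0; P(data | r = 2) = (2/9)(1/8)(7/7)(6/6) = 1/36; P(data | r = 3) = (3/9)(2/8)(6/7)(5/6) = 5/84; P(data | r = 5) = (5/9)(4/8)(4/7)(3/6) = 5/63; P(data | r = 6) = (6/9)(5/8)(3/7)(2/6) = 5/84; P(data | r = 7) = (7/9)(6/8)(2/7)(1/6) = 1/36.
The prior-weighted likelihoods are 1/5 · 0 = 0, 1/5 · 1/36 = 1/180, 1/15 · 5/84 = 1/252, 1/5 · 5/63 = 1/63, 1/5 · 5/84 = 1/84, 2/15 · 1/36 = 1/270; summing to 31/756.
The posterior is then P(r = 1 | data) = 0, P(r = 2 | data) = 21/155, P(r = 3 | data) = 3/31, P(r = 5 | data) = 12/31, P(r = 6 | data) = 9/31, P(r = 7 | data) = 14/155.
The predictive probability is P(black next | data) = (1)(21/155) + (4/5)(3/31) + (2/5)(12/31) + (1/5)(9/31) + (0)(14/155) = 66/155.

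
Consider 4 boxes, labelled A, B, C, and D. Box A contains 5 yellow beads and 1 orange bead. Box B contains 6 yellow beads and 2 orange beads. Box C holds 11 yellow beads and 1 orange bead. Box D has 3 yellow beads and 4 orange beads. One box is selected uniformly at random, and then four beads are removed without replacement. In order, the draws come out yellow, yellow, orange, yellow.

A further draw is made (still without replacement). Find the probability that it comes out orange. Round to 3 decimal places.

Compute the likelihood of the observed sequence for each case: P(data | box A) = (5/6)(4/5)(1/4)(3/3) = 1/6; P(data | box B) = (6/8)(5/7)(2/6)(4/5) = 1/7; P(data | box C) = (11/12)(10/11)(1/10)(9/9) = 1/12; P(data | box D) = (3/7)(2/6)(4/5)(1/4) = 1/35.
The prior-weighted likelihoods are 1/4 · 1/6 = 1/24, 1/4 · 1/7 = 1/28, 1/4 · 1/12 = 1/48, 1/4 · 1/35 = 1/140; these sum to 59/560.
Dividing through by the total gives posterior P(box A | data) = 70/177, P(box B | data) = 20/59, P(box C | data) = 35/177, P(box D | data) = 4/59.
The predictive probability is P(orange next | data) = (0)(70/177) + (1/4)(20/59) + (0)(35/177) + (1)(4/59) = 9/59.

0.153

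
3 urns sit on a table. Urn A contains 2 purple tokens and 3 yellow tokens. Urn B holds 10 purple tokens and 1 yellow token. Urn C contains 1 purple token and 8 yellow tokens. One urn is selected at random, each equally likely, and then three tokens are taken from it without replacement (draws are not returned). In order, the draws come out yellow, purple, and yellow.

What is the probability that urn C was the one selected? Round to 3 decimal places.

The likelihood of the observed sequence under each hypothesis: P(data | urn A) = (3/5)(2/4)(2/3) = 1/5; P(data | urn B) = (1/11)(10/10)(0/9) = 0; P(data | urn C) = (8/9)(1/8)(7/7) = 1/9.
Multiplying each by its prior: 1/3 · 1/5 = 1/15, 1/3 · 0 = 0, 1/3 · 1/9 = 1/27; with total 14/135.
Therefore the posterior P(urn C | data) = (1/27) / (14/135) = 5/14.

0.357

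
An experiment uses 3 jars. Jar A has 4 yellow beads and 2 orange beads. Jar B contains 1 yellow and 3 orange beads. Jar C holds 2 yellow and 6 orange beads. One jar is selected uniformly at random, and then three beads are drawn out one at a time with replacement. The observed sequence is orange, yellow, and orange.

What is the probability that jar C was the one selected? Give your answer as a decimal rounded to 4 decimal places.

0.3958

The likelihood of the observed sequence under each hypothesis: P(data | jar A) = (2/6)(4/6)(2/6) = 0.074074; P(data | jar B) = (3/4)(1/4)(3/4) = 0.14062; P(data | jar C) = (6/8)(2/8)(6/8) = 0.14062.
Weighting by the prior gives 1/3 · 0.074074 = 0.024691, 1/3 · 0.14062 = 0.046875, 1/3 · 0.14062 = 0.046875; these sum to 0.11844.
So P(jar C | data) = (0.046875) / (0.11844) = 0.39577.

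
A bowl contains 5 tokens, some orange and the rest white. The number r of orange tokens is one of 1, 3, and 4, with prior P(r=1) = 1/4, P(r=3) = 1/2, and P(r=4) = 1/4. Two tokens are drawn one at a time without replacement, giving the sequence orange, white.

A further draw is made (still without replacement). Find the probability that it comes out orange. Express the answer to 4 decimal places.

The likelihood of the observed sequence under each hypothesis: P(data | r = 1) = (1/5)(4/4) = 1/5; P(data | r = 3) = (3/5)(2/4) = 3/10; P(data | r = 4) = (4/5)(1/4) = 1/5.
Weighting by the prior gives 1/4 · 1/5 = 1/20, 1/2 · 3/10 = 3/20, 1/4 · 1/5 = 1/20; summing to 1/4.
Normalising, the posterior is P(r = 1 | data) = 1/5, P(r = 3 | data) = 3/5, P(r = 4 | data) = 1/5.
The predictive probability is P(orange next | data) = (0)(1/5) + (2/3)(3/5) + (1)(1/5) = 3/5.

0.6000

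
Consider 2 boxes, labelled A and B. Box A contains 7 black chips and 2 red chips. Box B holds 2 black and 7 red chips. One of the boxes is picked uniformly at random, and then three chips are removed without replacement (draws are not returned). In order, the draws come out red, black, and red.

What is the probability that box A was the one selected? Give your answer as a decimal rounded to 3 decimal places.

0.143

For each hypothesis, P(data | H) works out to: P(data | box A) = (2/9)(7/8)(1/7) = 1/36; P(data | box B) = (7/9)(2/8)(6/7) = 1/6.
Weighting by the prior gives 1/2 · 1/36 = 1/72, 1/2 · 1/6 = 1/12; with total 7/72.
By Bayes' rule, P(box A | data) = (1/72) / (7/72) = 1/7.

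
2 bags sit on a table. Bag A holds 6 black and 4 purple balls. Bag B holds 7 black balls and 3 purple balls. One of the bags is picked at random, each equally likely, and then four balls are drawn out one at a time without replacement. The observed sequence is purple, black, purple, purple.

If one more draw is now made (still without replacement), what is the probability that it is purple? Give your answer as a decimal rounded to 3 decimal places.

Under each hypothesis, the probability of the observed sequence is: P(data | bag A) = (4/10)(6/9)(3/8)(2/7) = 0.028571; P(data | bag B) = (3/10)(7/9)(2/8)(1/7) = 0.0083333.
Weighting by the prior gives 1/2 · 0.028571 = 0.014286, 1/2 · 0.0083333 = 0.0041667; summing to 0.018452.
Dividing through by the total gives posterior P(bag A | data) = 0.77419, P(bag B | data) = 0.22581.
So P(purple next | data) = Σ P(purple next | H) P(H | data) = (1/6)(0.77419) + (0)(0.22581) = 0.12903.

0.129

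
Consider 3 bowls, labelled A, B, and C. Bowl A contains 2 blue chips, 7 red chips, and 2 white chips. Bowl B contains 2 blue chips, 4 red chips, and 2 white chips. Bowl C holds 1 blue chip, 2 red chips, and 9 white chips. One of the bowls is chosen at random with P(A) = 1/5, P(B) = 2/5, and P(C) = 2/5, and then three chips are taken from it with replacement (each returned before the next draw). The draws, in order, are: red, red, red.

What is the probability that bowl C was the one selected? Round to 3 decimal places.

Under each hypothesis, the probability of the observed sequence is: P(data | bowl A) = (7/11)(7/11)(7/11) = 0.2577; P(data | bowl B) = (4/8)(4/8)(4/8) = 0.125; P(data | bowl C) = (2/12)(2/12)(2/12) = 0.0046296.
Multiplying each by its prior: 1/5 · 0.2577 = 0.05154, 2/5 · 0.125 = 0.05, 2/5 · 0.0046296 = 0.0018519; with total 0.10339.
So P(bowl C | data) = (0.0018519) / (0.10339) = 0.017911.

0.018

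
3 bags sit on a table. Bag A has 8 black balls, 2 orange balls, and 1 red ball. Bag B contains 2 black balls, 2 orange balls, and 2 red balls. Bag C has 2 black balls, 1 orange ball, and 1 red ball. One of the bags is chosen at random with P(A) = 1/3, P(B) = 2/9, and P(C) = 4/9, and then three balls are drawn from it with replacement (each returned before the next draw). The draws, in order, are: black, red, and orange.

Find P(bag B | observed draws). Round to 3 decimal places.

Compute the likelihood of the observed sequence for each case: P(data | bag A) = (8/11)(1/11)(2/11) = 0.012021; P(data | bag B) = (2/6)(2/6)(2/6) = 0.037037; P(data | bag C) = (2/4)(1/4)(1/4) = 0.03125.
The prior-weighted likelihoods are 1/3 · 0.012021 = 0.004007, 2/9 · 0.037037 = 0.0082305, 4/9 · 0.03125 = 0.013889; with total 0.026126.
Hence P(bag B | data) = (0.0082305) / (0.026126) = 0.31502.

0.315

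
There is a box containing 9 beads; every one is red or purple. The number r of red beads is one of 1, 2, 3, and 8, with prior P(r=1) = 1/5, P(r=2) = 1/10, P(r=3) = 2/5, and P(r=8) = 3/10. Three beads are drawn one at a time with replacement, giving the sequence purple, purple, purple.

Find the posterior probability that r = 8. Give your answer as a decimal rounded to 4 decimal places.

Compute the likelihood of the observed sequence for each case: P(data | r = 1) = (8/9)(8/9)(8/9) = 0.70233; P(data | r = 2) = (7/9)(7/9)(7/9) = 0.47051; P(data | r = 3) = (6/9)(6/9)(6/9) = 0.2963; P(data | r = 8) = (1/9)(1/9)(1/9) = 0.0013717.
Multiplying each by its prior: 1/5 · 0.70233 = 0.14047, 1/10 · 0.47051 = 0.047051, 2/5 · 0.2963 = 0.11852, 3/10 · 0.0013717 = 0.00041152; these sum to 0.30645.
So P(r = 8 | data) = (0.00041152) / (0.30645) = 0.0013429.

0.0013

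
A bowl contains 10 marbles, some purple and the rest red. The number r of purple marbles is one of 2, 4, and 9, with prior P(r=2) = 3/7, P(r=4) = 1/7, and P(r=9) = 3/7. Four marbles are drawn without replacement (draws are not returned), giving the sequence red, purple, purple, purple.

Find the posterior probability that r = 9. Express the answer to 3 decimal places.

0.913

For each hypothesis, P(data | H) works out to: P(data | r = 2) = (8/10)(2/9)(1/8)(0/7) = 0; P(data | r = 4) = (6/10)(4/9)(3/8)(2/7) = 1/35; P(data | r = 9) = (1/10)(9/9)(8/8)(7/7) = 1/10.
Weighting by the prior gives 3/7 · 0 = 0, 1/7 · 1/35 = 1/245, 3/7 · 1/10 = 3/70; summing to 23/490.
By Bayes' rule, P(r = 9 | data) = (3/70) / (23/490) = 21/23.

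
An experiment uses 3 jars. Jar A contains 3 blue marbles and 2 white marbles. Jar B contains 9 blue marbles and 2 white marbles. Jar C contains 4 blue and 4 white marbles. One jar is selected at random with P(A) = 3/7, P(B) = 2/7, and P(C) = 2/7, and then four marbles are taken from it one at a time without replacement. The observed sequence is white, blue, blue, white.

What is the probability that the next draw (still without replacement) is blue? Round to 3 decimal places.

0.831

The likelihood of the observed sequence under each hypothesis: P(data | jar A) = (2/5)(3/4)(2/3)(1/2) = 0.1; P(data | jar B) = (2/11)(9/10)(8/9)(1/8) = 0.018182; P(data | jar C) = (4/8)(4/7)(3/6)(3/5) = 0.085714.
Multiplying each by its prior: 3/7 · 0.1 = 0.042857, 2/7 · 0.018182 = 0.0051948, 2/7 · 0.085714 = 0.02449; with total 0.072542.
The posterior is then P(jar A | data) = 0.59079, P(jar B | data) = 0.071611, P(jar C | data) = 0.3376.
Averaging over the posterior, P(blue next | data) = (1)(0.59079) + (1)(0.071611) + (1/2)(0.3376) = 0.8312.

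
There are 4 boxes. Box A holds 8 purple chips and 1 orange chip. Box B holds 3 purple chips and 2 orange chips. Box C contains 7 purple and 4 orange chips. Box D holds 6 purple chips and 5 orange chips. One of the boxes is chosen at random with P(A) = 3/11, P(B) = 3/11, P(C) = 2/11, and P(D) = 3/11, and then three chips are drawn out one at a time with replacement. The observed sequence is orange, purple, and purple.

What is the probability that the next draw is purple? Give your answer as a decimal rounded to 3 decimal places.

0.646

Under each hypothesis, the probability of the observed sequence is: P(data | box A) = (1/9)(8/9)(8/9) = 0.087791; P(data | box B) = (2/5)(3/5)(3/5) = 0.144; P(data | box C) = (4/11)(7/11)(7/11) = 0.14726; P(data | box D) = (5/11)(6/11)(6/11) = 0.13524.
The prior-weighted likelihoods are 3/11 · 0.087791 = 0.023943, 3/11 · 0.144 = 0.039273, 2/11 · 0.14726 = 0.026774, 3/11 · 0.13524 = 0.036883; summing to 0.12687.
Normalising, the posterior is P(box A | data) = 0.18872, P(box B | data) = 0.30954, P(box C | data) = 0.21103, P(box D | data) = 0.29071.
The predictive probability is P(purple next | data) = (8/9)(0.18872) + (3/5)(0.30954) + (7/11)(0.21103) + (6/11)(0.29071) = 0.64634.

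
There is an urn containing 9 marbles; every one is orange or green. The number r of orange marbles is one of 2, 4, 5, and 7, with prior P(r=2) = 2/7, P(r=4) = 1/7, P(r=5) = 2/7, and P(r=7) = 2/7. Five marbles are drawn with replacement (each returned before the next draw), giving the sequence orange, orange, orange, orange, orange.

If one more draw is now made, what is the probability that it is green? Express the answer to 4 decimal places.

Under each hypothesis, the probability of the observed sequence is: P(data | r = 2) = (2/9)(2/9)(2/9)(2/9)(2/9) = 0.00054192; P(data | r = 4) = (4/9)(4/9)(4/9)(4/9)(4/9) = 0.017342; P(data | r = 5) = (5/9)(5/9)(5/9)(5/9)(5/9) = 0.052922; P(data | r = 7) = (7/9)(7/9)(7/9)(7/9)(7/9) = 0.28463.
Multiplying each by its prior: 2/7 · 0.00054192 = 0.00015484, 1/7 · 0.017342 = 0.0024774, 2/7 · 0.052922 = 0.015121, 2/7 · 0.28463 = 0.081322; these sum to 0.099075.
The posterior is then P(r = 2 | data) = 0.0015628, P(r = 4 | data) = 0.025005, P(r = 5 | data) = 0.15262, P(r = 7 | data) = 0.82081.
So P(green next | data) = Σ P(green next | H) P(H | data) = (7/9)(0.0015628) + (5/9)(0.025005) + (4/9)(0.15262) + (2/9)(0.82081) = 0.26534.

0.2653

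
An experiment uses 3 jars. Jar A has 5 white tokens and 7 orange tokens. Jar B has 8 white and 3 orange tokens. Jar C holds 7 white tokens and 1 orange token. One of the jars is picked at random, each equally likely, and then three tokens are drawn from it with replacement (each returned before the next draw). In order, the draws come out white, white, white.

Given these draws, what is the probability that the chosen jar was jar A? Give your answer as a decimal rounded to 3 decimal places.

0.064

For each hypothesis, P(data | H) works out to: P(data | jar A) = (5/12)(5/12)(5/12) = 0.072338; P(data | jar B) = (8/11)(8/11)(8/11) = 0.38467; P(data | jar C) = (7/8)(7/8)(7/8) = 0.66992.
Multiplying each by its prior: 1/3 · 0.072338 = 0.024113, 1/3 · 0.38467 = 0.12822, 1/3 · 0.66992 = 0.22331; these sum to 0.37564.
Hence P(jar A | data) = (0.024113) / (0.37564) = 0.06419.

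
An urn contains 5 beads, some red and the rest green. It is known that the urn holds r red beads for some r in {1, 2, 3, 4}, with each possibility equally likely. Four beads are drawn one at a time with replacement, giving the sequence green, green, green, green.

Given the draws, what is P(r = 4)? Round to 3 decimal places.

0.003

Under each hypothesis, the probability of the observed sequence is: P(data | r = 1) = (4/5)(4/5)(4/5)(4/5) = 0.4096; P(data | r = 2) = (3/5)(3/5)(3/5)(3/5) = 0.1296; P(data | r = 3) = (2/5)(2/5)(2/5)(2/5) = 0.0256; P(data | r = 4) = (1/5)(1/5)(1/5)(1/5) = 0.0016.
Weighting by the prior gives 1/4 · 0.4096 = 0.1024, 1/4 · 0.1296 = 0.0324, 1/4 · 0.0256 = 0.0064, 1/4 · 0.0016 = 0.0004; summing to 0.1416.
So P(r = 4 | data) = (0.0004) / (0.1416) = 0.0028249.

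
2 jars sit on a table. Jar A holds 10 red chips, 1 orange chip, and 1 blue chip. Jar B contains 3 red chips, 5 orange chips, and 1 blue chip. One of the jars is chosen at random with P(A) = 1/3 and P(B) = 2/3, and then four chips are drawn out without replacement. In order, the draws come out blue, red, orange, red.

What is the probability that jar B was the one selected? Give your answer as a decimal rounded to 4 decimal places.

0.7237

The likelihood of the observed sequence under each hypothesis: P(data | jar A) = (1/12)(10/11)(1/10)(9/9) = 0.0075758; P(data | jar B) = (1/9)(3/8)(5/7)(2/6) = 0.0099206.
Multiplying each by its prior: 1/3 · 0.0075758 = 0.0025253, 2/3 · 0.0099206 = 0.0066138; summing to 0.009139.
Therefore the posterior P(jar B | data) = (0.0066138) / (0.009139) = 0.72368.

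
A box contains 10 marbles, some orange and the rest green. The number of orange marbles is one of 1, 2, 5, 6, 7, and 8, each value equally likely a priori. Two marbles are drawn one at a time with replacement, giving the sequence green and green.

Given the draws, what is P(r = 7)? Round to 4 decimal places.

The likelihood of the observed sequence under each hypothesis: P(data | r = 1) = (9/10)(9/10) = 81/100; P(data | r = 2) = (8/10)(8/10) = 16/25; P(data | r = 5) = (5/10)(5/10) = 1/4; P(data | r = 6) = (4/10)(4/10) = 4/25; P(data | r = 7) = (3/10)(3/10) = 9/100; P(data | r = 8) = (2/10)(2/10) = 1/25.
Weighting by the prior gives 1/6 · 81/100 = 27/200, 1/6 · 16/25 = 8/75, 1/6 · 1/4 = 1/24, 1/6 · 4/25 = 2/75, 1/6 · 9/100 = 3/200, 1/6 · 1/25 = 1/150; these sum to 199/600.
By Bayes' rule, P(r = 7 | data) = (3/200) / (199/600) = 9/199.

0.0452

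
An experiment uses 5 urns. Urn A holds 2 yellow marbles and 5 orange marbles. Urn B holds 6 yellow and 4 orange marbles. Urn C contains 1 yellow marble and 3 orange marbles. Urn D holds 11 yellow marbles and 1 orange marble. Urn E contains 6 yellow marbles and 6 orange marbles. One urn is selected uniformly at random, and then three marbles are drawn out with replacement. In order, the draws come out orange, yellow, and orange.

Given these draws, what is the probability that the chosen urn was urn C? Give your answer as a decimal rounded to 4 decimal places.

Under each hypothesis, the probability of the observed sequence is: P(data | urn A) = (5/7)(2/7)(5/7) = 0.14577; P(data | urn B) = (4/10)(6/10)(4/10) = 0.096; P(data | urn C) = (3/4)(1/4)(3/4) = 0.14062; P(data | urn D) = (1/12)(11/12)(1/12) = 0.0063657; P(data | urn E) = (6/12)(6/12)(6/12) = 0.125.
Multiplying each by its prior: 1/5 · 0.14577 = 0.029155, 1/5 · 0.096 = 0.0192, 1/5 · 0.14062 = 0.028125, 1/5 · 0.0063657 = 0.0012731, 1/5 · 0.125 = 0.025; with total 0.10275.
Therefore the posterior P(urn C | data) = (0.028125) / (0.10275) = 0.27372.

0.2737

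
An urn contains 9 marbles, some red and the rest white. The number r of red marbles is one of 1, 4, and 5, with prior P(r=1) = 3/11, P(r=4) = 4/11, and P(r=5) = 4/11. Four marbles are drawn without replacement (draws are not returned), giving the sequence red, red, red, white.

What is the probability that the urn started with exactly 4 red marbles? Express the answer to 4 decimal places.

Under each hypothesis, the probability of the observed sequence is: P(data | r = 1) = (1/9)(0/8) = 0; P(data | r = 4) = (4/9)(3/8)(2/7)(5/6) = 5/126; P(data | r = 5) = (5/9)(4/8)(3/7)(4/6) = 5/63.
Weighting by the prior gives 3/11 · 0 = 0, 4/11 · 5/126 = 10/693, 4/11 · 5/63 = 20/693; with total 10/231.
So P(r = 4 | data) = (10/693) / (10/231) = 1/3.

0.3333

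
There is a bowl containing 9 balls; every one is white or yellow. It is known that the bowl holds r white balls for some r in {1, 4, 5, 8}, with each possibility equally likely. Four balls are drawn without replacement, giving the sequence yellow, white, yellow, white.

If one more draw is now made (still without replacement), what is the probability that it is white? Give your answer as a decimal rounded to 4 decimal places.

0.5000

Compute the likelihood of the observed sequence for each case: P(data | r = 1) = (8/9)(1/8)(7/7)(0/6) = 0; P(data | r = 4) = (5/9)(4/8)(4/7)(3/6) = 5/63; P(data | r = 5) = (4/9)(5/8)(3/7)(4/6) = 5/63; P(data | r = 8) = (1/9)(8/8)(0/7) = 0.
Weighting by the prior gives 1/4 · 0 = 0, 1/4 · 5/63 = 5/252, 1/4 · 5/63 = 5/252, 1/4 · 0 = 0; with total 5/126.
Dividing through by the total gives posterior P(r = 1 | data) = 0, P(r = 4 | data) = 1/2, P(r = 5 | data) = 1/2, P(r = 8 | data) = 0.
The predictive probability is P(white next | data) = (2/5)(1/2) + (3/5)(1/2) = 1/2.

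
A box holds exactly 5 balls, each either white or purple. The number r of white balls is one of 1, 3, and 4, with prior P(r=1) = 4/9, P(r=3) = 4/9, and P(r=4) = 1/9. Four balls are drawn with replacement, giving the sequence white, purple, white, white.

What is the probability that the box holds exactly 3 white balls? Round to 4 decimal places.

0.7297

Compute the likelihood of the observed sequence for each case: P(data | r = 1) = (1/5)(4/5)(1/5)(1/5) = 0.0064; P(data | r = 3) = (3/5)(2/5)(3/5)(3/5) = 0.0864; P(data | r = 4) = (4/5)(1/5)(4/5)(4/5) = 0.1024.
Multiplying each by its prior: 4/9 · 0.0064 = 0.0028444, 4/9 · 0.0864 = 0.0384, 1/9 · 0.1024 = 0.011378; with total 0.052622.
Hence P(r = 3 | data) = (0.0384) / (0.052622) = 0.72973.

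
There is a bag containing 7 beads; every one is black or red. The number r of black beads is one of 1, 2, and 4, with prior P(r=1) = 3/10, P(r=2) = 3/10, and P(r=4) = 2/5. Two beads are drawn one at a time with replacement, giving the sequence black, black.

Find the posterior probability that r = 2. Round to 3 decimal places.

The likelihood of the observed sequence under each hypothesis: P(data | r = 1) = (1/7)(1/7) = 1/49; P(data | r = 2) = (2/7)(2/7) = 4/49; P(data | r = 4) = (4/7)(4/7) = 16/49.
Multiplying each by its prior: 3/10 · 1/49 = 3/490, 3/10 · 4/49 = 6/245, 2/5 · 16/49 = 32/245; with total 79/490.
Therefore the posterior P(r = 2 | data) = (6/245) / (79/490) = 12/79.

0.152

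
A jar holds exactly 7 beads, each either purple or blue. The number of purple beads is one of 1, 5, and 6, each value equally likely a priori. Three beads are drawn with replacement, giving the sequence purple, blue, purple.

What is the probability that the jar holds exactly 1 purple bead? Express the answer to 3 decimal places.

The likelihood of the observed sequence under each hypothesis: P(data | r = 1) = (1/7)(6/7)(1/7) = 0.017493; P(data | r = 5) = (5/7)(2/7)(5/7) = 0.14577; P(data | r = 6) = (6/7)(1/7)(6/7) = 0.10496.
Weighting by the prior gives 1/3 · 0.017493 = 0.0058309, 1/3 · 0.14577 = 0.048591, 1/3 · 0.10496 = 0.034985; summing to 0.089407.
Hence P(r = 1 | data) = (0.0058309) / (0.089407) = 0.065217.

0.065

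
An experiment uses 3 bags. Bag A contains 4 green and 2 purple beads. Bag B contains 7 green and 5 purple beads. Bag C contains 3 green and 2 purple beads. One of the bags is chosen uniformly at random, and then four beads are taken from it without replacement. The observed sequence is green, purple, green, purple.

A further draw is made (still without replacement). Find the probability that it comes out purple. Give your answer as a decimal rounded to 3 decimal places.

Compute the likelihood of the observed sequence for each case: P(data | bag A) = (4/6)(2/5)(3/4)(1/3) = 1/15; P(data | bag B) = (7/12)(5/11)(6/10)(4/9) = 7/99; P(data | bag C) = (3/5)(2/4)(2/3)(1/2) = 1/10.
Weighting by the prior gives 1/3 · 1/15 = 1/45, 1/3 · 7/99 = 7/297, 1/3 · 1/10 = 1/30; with total 47/594.
The posterior is then P(bag A | data) = 66/235, P(bag B | data) = 14/47, P(bag C | data) = 99/235.
So P(purple next | data) = Σ P(purple next | H) P(H | data) = (0)(66/235) + (3/8)(14/47) + (0)(99/235) = 21/188.

0.112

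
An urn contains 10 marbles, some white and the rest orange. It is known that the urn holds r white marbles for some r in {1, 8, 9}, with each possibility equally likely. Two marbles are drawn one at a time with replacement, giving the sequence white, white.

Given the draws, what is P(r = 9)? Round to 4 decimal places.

0.5548

Under each hypothesis, the probability of the observed sequence is: P(data | r = 1) = (1/10)(1/10) = 1/100; P(data | r = 8) = (8/10)(8/10) = 16/25; P(data | r = 9) = (9/10)(9/10) = 81/100.
Weighting by the prior gives 1/3 · 1/100 = 1/300, 1/3 · 16/25 = 16/75, 1/3 · 81/100 = 27/100; summing to 73/150.
Hence P(r = 9 | data) = (27/100) / (73/150) = 81/146.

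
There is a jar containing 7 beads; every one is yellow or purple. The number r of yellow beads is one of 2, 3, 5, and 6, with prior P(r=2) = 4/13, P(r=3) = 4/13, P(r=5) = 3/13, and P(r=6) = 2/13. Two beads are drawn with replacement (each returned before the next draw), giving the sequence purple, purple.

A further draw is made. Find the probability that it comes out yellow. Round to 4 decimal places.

Compute the likelihood of the observed sequence for each case: P(data | r = 2) = (5/7)(5/7) = 25/49; P(data | r = 3) = (4/7)(4/7) = 16/49; P(data | r = 5) = (2/7)(2/7) = 4/49; P(data | r = 6) = (1/7)(1/7) = 1/49.
Multiplying each by its prior: 4/13 · 25/49 = 100/637, 4/13 · 16/49 = 64/637, 3/13 · 4/49 = 12/637, 2/13 · 1/49 = 2/637; summing to 178/637.
Dividing through by the total gives posterior P(r = 2 | data) = 50/89, P(r = 3 | data) = 32/89, P(r = 5 | data) = 6/89, P(r = 6 | data) = 1/89.
The predictive probability is P(yellow next | data) = (2/7)(50/89) + (3/7)(32/89) + (5/7)(6/89) + (6/7)(1/89) = 232/623.

0.3724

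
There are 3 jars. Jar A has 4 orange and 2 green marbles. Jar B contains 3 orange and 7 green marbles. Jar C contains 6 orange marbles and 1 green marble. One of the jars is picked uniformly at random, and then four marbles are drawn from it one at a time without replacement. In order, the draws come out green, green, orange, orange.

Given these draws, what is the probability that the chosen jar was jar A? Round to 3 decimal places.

0.571

For each hypothesis, P(data | H) works out to: P(data | jar A) = (2/6)(1/5)(4/4)(3/3) = 1/15; P(data | jar B) = (7/10)(6/9)(3/8)(2/7) = 1/20; P(data | jar C) = (1/7)(0/6) = 0.
Weighting by the prior gives 1/3 · 1/15 = 1/45, 1/3 · 1/20 = 1/60, 1/3 · 0 = 0; these sum to 7/180.
So P(jar A | data) = (1/45) / (7/180) = 4/7.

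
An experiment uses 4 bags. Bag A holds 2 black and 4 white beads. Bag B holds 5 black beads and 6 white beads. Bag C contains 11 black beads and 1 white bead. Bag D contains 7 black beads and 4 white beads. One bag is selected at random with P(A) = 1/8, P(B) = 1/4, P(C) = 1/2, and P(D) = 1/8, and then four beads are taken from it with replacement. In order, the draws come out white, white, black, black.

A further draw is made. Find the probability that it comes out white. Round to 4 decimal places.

0.4871

Compute the likelihood of the observed sequence for each case: P(data | bag A) = (4/6)(4/6)(2/6)(2/6) = 0.049383; P(data | bag B) = (6/11)(6/11)(5/11)(5/11) = 0.061471; P(data | bag C) = (1/12)(1/12)(11/12)(11/12) = 0.0058353; P(data | bag D) = (4/11)(4/11)(7/11)(7/11) = 0.053548.
Multiplying each by its prior: 1/8 · 0.049383 = 0.0061728, 1/4 · 0.061471 = 0.015368, 1/2 · 0.0058353 = 0.0029176, 1/8 · 0.053548 = 0.0066935; summing to 0.031152.
Dividing through by the total gives posterior P(bag A | data) = 0.19815, P(bag B | data) = 0.49332, P(bag C | data) = 0.093658, P(bag D | data) = 0.21487.
The predictive probability is P(white next | data) = (2/3)(0.19815) + (6/11)(0.49332) + (1/12)(0.093658) + (4/11)(0.21487) = 0.48712.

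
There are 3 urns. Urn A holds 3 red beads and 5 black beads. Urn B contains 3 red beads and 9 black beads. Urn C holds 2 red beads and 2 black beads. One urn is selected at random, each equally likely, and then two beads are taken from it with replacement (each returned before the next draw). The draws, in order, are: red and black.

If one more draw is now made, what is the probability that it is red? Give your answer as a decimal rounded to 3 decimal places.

Under each hypothesis, the probability of the observed sequence is: P(data | urn A) = (3/8)(5/8) = 15/64; P(data | urn B) = (3/12)(9/12) = 3/16; P(data | urn C) = (2/4)(2/4) = 1/4.
Multiplying each by its prior: 1/3 · 15/64 = 5/64, 1/3 · 3/16 = 1/16, 1/3 · 1/4 = 1/12; summing to 43/192.
The posterior is then P(urn A | data) = 15/43, P(urn B | data) = 12/43, P(urn C | data) = 16/43.
The predictive probability is P(red next | data) = (3/8)(15/43) + (1/4)(12/43) + (1/2)(16/43) = 133/344.

0.387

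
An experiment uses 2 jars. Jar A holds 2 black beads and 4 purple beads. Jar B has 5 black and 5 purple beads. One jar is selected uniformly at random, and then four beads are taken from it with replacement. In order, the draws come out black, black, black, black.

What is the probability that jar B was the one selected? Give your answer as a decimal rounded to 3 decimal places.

For each hypothesis, P(data | H) works out to: P(data | jar A) = (2/6)(2/6)(2/6)(2/6) = 0.012346; P(data | jar B) = (5/10)(5/10)(5/10)(5/10) = 0.0625.
The prior-weighted likelihoods are 1/2 · 0.012346 = 0.0061728, 1/2 · 0.0625 = 0.03125; these sum to 0.037423.
Therefore the posterior P(jar B | data) = (0.03125) / (0.037423) = 0.83505.

0.835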